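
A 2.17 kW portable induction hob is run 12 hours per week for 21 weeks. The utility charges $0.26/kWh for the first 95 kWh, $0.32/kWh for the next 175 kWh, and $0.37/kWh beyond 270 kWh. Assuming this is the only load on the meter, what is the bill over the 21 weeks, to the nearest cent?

Runtime = 12 h/week × 21 weeks = 252 h
Energy = 2.17 kW × 252 h = 546.84 kWh
Tier 1 (0–95 kWh): 95 × $0.26 = $24.7
Tier 2 (95–270 kWh): 175 × $0.32 = $56
Above 270 kWh: 276.84 × $0.37 = $102.4308
Bill = $183.13

$183.13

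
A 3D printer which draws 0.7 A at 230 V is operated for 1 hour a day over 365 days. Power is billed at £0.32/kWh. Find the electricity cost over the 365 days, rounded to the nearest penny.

Power = 0.7 A × 230 V = 161 W = 0.161 kW
Runtime = 1 h/day × 365 days = 365 h
Energy = 0.161 kW × 365 h = 58.765 kWh
Cost = 58.765 kWh × £0.32/kWh = £18.80

£18.80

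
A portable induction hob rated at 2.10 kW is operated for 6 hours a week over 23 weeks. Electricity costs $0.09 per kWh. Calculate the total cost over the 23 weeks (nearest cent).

Runtime = 6 h/week × 23 weeks = 138 h
Energy = 2.1 kW × 138 h = 289.8 kWh
Cost = 289.8 kWh × $0.09/kWh = $26.08

$26.08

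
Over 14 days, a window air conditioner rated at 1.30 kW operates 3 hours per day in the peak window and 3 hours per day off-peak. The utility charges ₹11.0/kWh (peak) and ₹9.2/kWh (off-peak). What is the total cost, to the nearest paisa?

Peak energy = 1.3 kW × 3 h × 14 = 54.6 kWh
Off-peak energy = 1.3 kW × 3 h × 14 = 54.6 kWh
Cost = 54.6 × ₹11.0 + 54.6 × ₹9.2 = ₹600.6 + ₹502.32 = ₹1102.92

₹1102.92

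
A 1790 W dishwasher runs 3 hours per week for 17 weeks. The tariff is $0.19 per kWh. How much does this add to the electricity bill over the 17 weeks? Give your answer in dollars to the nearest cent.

$17.35

Runtime = 3 h/week × 17 weeks = 51 h
Energy = 1.79 kW × 51 h = 91.29 kWh
Cost = 91.29 kWh × $0.19/kWh = $17.35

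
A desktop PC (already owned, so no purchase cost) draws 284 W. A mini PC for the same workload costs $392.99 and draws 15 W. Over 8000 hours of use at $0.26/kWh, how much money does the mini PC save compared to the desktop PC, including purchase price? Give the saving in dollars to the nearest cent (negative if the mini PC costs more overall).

$166.53

desktop PC: $0.00 + (284/1000) kW × 8000 h × $0.26 = $0.00 + $590.72 = $590.72
mini PC: $392.99 + (15/1000) kW × 8000 h × $0.26 = $392.99 + $31.2 = $424.19
Saving = $590.72 − $424.19 = $166.53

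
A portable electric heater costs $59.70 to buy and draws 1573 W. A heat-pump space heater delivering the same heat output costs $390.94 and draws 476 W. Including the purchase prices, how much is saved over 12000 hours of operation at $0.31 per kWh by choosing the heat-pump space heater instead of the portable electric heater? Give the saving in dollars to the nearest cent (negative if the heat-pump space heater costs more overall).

$3749.60

portable electric heater: $59.70 + (1573/1000) kW × 12000 h × $0.31 = $59.70 + $5851.56 = $5911.26
heat-pump space heater: $390.94 + (476/1000) kW × 12000 h × $0.31 = $390.94 + $1770.72 = $2161.66
Saving = $5911.26 − $2161.66 = $3749.6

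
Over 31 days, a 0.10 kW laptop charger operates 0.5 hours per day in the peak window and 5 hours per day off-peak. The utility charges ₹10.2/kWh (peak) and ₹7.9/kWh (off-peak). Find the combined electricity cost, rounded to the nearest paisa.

₹138.26

Peak energy = 0.1 kW × 0.5 h × 31 = 1.55 kWh
Off-peak energy = 0.1 kW × 5 h × 31 = 15.5 kWh
Cost = 1.55 × ₹10.2 + 15.5 × ₹7.9 = ₹15.81 + ₹122.45 = ₹138.26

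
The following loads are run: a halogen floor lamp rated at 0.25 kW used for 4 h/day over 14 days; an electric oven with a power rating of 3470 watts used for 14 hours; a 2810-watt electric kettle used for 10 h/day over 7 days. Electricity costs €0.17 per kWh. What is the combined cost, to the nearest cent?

€44.08

halogen floor lamp: Runtime = 4 h/day × 14 days = 56 h
halogen floor lamp: 0.25 kW × 56 h = 14 kWh
electric oven: 3.47 kW × 14 h = 48.58 kWh
electric kettle: Runtime = 10 h/day × 7 days = 70 h
electric kettle: 2.81 kW × 70 h = 196.7 kWh
Total energy = 259.28 kWh
Cost = 259.28 × €0.17 = €44.08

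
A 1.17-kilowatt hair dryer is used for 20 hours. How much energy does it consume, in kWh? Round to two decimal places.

23.40 kWh

Energy = 1.17 kW × 20 h = 23.4 kWh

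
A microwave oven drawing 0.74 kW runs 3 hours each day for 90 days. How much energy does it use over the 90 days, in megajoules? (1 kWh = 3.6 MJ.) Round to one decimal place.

719.3 MJ

Runtime = 3 h/day × 90 days = 270 h
Energy = 0.74 kW × 270 h = 199.8 kWh
= 199.8 × 3.6 MJ = 719.3 MJ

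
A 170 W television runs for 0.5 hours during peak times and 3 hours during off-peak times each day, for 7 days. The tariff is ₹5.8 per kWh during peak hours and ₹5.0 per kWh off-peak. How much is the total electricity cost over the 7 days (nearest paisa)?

Peak energy = 0.17 kW × 0.5 h × 7 = 0.595 kWh
Off-peak energy = 0.17 kW × 3 h × 7 = 3.57 kWh
Cost = 0.595 × ₹5.8 + 3.57 × ₹5.0 = ₹3.451 + ₹17.85 = ₹21.30

₹21.30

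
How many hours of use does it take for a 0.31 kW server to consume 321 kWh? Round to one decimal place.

1035.5 h

Hours = 321 kWh ÷ 0.31 kW = 1035.5 h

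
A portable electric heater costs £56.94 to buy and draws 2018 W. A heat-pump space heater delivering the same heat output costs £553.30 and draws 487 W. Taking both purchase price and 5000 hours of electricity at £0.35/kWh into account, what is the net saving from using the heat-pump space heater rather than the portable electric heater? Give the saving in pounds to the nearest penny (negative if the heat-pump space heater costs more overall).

£2182.89

portable electric heater: £56.94 + (2018/1000) kW × 5000 h × £0.35 = £56.94 + £3531.5 = £3588.44
heat-pump space heater: £553.30 + (487/1000) kW × 5000 h × £0.35 = £553.30 + £852.25 = £1405.55
Saving = £3588.44 − £1405.55 = £2182.89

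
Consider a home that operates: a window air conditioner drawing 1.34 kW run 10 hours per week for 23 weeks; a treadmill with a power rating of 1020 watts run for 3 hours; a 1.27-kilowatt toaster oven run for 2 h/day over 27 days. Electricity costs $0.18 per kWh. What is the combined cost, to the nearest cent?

$68.37

window air conditioner: Runtime = 10 h/week × 23 weeks = 230 h
window air conditioner: 1.34 kW × 230 h = 308.2 kWh
treadmill: 1.02 kW × 3 h = 3.06 kWh
toaster oven: Runtime = 2 h/day × 27 days = 54 h
toaster oven: 1.27 kW × 54 h = 68.58 kWh
Total energy = 379.84 kWh
Cost = 379.84 × $0.18 = $68.37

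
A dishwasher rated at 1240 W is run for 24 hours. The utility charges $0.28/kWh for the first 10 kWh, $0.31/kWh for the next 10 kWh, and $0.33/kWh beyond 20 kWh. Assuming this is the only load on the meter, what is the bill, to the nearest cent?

$9.12

Energy = 1.24 kW × 24 h = 29.76 kWh
Tier 1 (0–10 kWh): 10 × $0.28 = $2.8
Tier 2 (10–20 kWh): 10 × $0.31 = $3.1
Above 20 kWh: 9.76 × $0.33 = $3.2208
Bill = $9.12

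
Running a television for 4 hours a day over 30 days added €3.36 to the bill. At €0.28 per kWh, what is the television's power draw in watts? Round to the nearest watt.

100 W

Energy = €3.36 ÷ €0.28/kWh = 12 kWh
Runtime = 4 h/day × 30 days = 120 h
Power = 12 kWh ÷ 120 h = 0.1 kW = 100 W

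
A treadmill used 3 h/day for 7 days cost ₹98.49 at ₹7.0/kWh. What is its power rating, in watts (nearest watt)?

Energy = ₹98.49 ÷ ₹7.0/kWh = 14.07 kWh
Runtime = 3 h/day × 7 days = 21 h
Power = 14.07 kWh ÷ 21 h = 0.67 kW = 670 W

670 W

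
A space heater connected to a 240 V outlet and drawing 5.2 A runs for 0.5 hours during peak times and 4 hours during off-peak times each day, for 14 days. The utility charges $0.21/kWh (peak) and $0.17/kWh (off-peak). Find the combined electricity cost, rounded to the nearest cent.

$13.72

Power = 5.2 A × 240 V = 1248 W = 1.248 kW
Peak energy = 1.248 kW × 0.5 h × 14 = 8.736 kWh
Off-peak energy = 1.248 kW × 4 h × 14 = 69.888 kWh
Cost = 8.736 × $0.21 + 69.888 × $0.17 = $1.83456 + $11.88096 = $13.72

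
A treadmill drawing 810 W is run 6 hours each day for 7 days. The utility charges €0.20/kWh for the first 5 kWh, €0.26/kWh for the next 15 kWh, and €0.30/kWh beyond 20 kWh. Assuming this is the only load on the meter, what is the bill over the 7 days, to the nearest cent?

€9.11

Runtime = 6 h/day × 7 days = 42 h
Energy = 0.81 kW × 42 h = 34.02 kWh
Tier 1 (0–5 kWh): 5 × €0.20 = €1
Tier 2 (5–20 kWh): 15 × €0.26 = €3.9
Above 20 kWh: 14.02 × €0.30 = €4.206
Bill = €9.11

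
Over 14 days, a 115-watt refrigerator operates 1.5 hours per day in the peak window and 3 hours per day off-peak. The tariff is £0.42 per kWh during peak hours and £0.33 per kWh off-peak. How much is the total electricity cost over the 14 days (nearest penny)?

£2.61

Peak energy = 0.115 kW × 1.5 h × 14 = 2.415 kWh
Off-peak energy = 0.115 kW × 3 h × 14 = 4.83 kWh
Cost = 2.415 × £0.42 + 4.83 × £0.33 = £1.0143 + £1.5939 = £2.61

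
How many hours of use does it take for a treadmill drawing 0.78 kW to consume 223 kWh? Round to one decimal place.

285.9 h

Hours = 223 kWh ÷ 0.78 kW = 285.9 h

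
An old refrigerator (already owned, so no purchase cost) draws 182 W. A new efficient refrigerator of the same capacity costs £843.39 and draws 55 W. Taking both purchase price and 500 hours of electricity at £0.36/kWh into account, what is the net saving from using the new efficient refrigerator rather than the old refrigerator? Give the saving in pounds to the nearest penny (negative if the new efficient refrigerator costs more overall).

-£820.53

old refrigerator: £0.00 + (182/1000) kW × 500 h × £0.36 = £0.00 + £32.76 = £32.76
new efficient refrigerator: £843.39 + (55/1000) kW × 500 h × £0.36 = £843.39 + £9.9 = £853.29
Saving = £32.76 − £853.29 = −£820.53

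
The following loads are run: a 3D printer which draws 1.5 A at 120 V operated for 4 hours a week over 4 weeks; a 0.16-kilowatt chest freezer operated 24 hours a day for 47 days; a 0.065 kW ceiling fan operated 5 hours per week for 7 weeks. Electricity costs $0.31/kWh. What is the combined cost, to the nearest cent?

$57.55

3D printer: Power = 1.5 A × 120 V = 180 W = 0.18 kW
3D printer: Runtime = 4 h/week × 4 weeks = 16 h
3D printer: 0.18 kW × 16 h = 2.88 kWh
chest freezer: Runtime = 24 h × 47 = 1128 h
chest freezer: 0.16 kW × 1128 h = 180.48 kWh
ceiling fan: Runtime = 5 h/week × 7 weeks = 35 h
ceiling fan: 0.065 kW × 35 h = 2.275 kWh
Total energy = 185.635 kWh
Cost = 185.635 × $0.31 = $57.55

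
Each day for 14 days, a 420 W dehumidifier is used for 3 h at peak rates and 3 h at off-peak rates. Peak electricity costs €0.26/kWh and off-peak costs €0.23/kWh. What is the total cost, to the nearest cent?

€8.64

Peak energy = 0.42 kW × 3 h × 14 = 17.64 kWh
Off-peak energy = 0.42 kW × 3 h × 14 = 17.64 kWh
Cost = 17.64 × €0.26 + 17.64 × €0.23 = €4.5864 + €4.0572 = €8.64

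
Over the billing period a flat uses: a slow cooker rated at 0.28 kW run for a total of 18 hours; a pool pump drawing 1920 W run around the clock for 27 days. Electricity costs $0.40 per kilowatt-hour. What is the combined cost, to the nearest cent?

slow cooker: 0.28 kW × 18 h = 5.04 kWh
pool pump: Runtime = 24 h × 27 = 648 h
pool pump: 1.92 kW × 648 h = 1244.16 kWh
Total energy = 1249.2 kWh
Cost = 1249.2 × $0.40 = $499.68

$499.68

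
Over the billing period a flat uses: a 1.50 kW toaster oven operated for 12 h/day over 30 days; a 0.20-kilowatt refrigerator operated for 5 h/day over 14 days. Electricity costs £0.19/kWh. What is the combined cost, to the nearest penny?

toaster oven: Runtime = 12 h/day × 30 days = 360 h
toaster oven: 1.5 kW × 360 h = 540 kWh
refrigerator: Runtime = 5 h/day × 14 days = 70 h
refrigerator: 0.2 kW × 70 h = 14 kWh
Total energy = 554 kWh
Cost = 554 × £0.19 = £105.26

£105.26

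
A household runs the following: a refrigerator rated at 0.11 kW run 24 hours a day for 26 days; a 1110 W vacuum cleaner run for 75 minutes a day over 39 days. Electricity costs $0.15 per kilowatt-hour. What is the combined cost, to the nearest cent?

$18.41

refrigerator: Runtime = 24 h × 26 = 624 h
refrigerator: 0.11 kW × 624 h = 68.64 kWh
vacuum cleaner: Runtime = 75 min × 39 = 2925 min = 48.75 h
vacuum cleaner: 1.11 kW × 48.75 h = 54.1125 kWh
Total energy = 122.7525 kWh
Cost = 122.7525 × $0.15 = $18.41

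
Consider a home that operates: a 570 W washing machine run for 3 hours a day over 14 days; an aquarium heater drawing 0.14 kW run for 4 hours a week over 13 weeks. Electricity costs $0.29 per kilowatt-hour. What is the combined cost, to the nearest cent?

$9.05

washing machine: Runtime = 3 h/day × 14 days = 42 h
washing machine: 0.57 kW × 42 h = 23.94 kWh
aquarium heater: Runtime = 4 h/week × 13 weeks = 52 h
aquarium heater: 0.14 kW × 52 h = 7.28 kWh
Total energy = 31.22 kWh
Cost = 31.22 × $0.29 = $9.05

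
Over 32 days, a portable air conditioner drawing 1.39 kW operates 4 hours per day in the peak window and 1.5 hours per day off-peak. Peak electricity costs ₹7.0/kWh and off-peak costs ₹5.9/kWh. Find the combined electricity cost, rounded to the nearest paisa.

₹1639.09

Peak energy = 1.39 kW × 4 h × 32 = 177.92 kWh
Off-peak energy = 1.39 kW × 1.5 h × 32 = 66.72 kWh
Cost = 177.92 × ₹7.0 + 66.72 × ₹5.9 = ₹1245.44 + ₹393.648 = ₹1639.09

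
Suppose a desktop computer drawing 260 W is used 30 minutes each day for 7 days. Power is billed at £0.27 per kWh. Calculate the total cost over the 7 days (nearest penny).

£0.25

Runtime = 30 min × 7 = 210 min = 3.5 h
Energy = 0.26 kW × 3.5 h = 0.91 kWh
Cost = 0.91 kWh × £0.27/kWh = £0.25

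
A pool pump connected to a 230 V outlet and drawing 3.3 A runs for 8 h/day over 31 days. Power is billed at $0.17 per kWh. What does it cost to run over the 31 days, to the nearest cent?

Power = 3.3 A × 230 V = 759 W = 0.759 kW
Runtime = 8 h/day × 31 days = 248 h
Energy = 0.759 kW × 248 h = 188.232 kWh
Cost = 188.232 kWh × $0.17/kWh = $32.00

$32.00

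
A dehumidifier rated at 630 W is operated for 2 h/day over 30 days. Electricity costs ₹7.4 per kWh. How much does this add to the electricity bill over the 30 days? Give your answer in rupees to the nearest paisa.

₹279.72

Runtime = 2 h/day × 30 days = 60 h
Energy = 0.63 kW × 60 h = 37.8 kWh
Cost = 37.8 kWh × ₹7.4/kWh = ₹279.72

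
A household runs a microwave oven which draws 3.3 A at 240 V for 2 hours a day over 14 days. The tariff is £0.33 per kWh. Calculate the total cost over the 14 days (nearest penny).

Power = 3.3 A × 240 V = 792 W = 0.792 kW
Runtime = 2 h/day × 14 days = 28 h
Energy = 0.792 kW × 28 h = 22.176 kWh
Cost = 22.176 kWh × £0.33/kWh = £7.32

£7.32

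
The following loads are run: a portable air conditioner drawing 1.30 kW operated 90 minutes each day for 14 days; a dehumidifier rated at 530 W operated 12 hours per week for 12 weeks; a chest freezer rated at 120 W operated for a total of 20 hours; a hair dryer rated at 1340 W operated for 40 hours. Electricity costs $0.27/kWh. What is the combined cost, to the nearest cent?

portable air conditioner: Runtime = 90 min × 14 = 1260 min = 21 h
portable air conditioner: 1.3 kW × 21 h = 27.3 kWh
dehumidifier: Runtime = 12 h/week × 12 weeks = 144 h
dehumidifier: 0.53 kW × 144 h = 76.32 kWh
chest freezer: 0.12 kW × 20 h = 2.4 kWh
hair dryer: 1.34 kW × 40 h = 53.6 kWh
Total energy = 159.62 kWh
Cost = 159.62 × $0.27 = $43.10

$43.10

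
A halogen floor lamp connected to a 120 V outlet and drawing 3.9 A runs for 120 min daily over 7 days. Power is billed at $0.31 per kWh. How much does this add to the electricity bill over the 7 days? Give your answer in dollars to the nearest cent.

Power = 3.9 A × 120 V = 468 W = 0.468 kW
Runtime = 120 min × 7 = 840 min = 14 h
Energy = 0.468 kW × 14 h = 6.552 kWh
Cost = 6.552 kWh × $0.31/kWh = $2.03

$2.03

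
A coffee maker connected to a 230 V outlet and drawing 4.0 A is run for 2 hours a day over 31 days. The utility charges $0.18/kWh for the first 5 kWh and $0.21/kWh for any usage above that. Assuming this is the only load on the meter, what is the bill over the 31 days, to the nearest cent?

Power = 4.0 A × 230 V = 920 W = 0.92 kW
Runtime = 2 h/day × 31 days = 62 h
Energy = 0.92 kW × 62 h = 57.04 kWh
Tier 1 (0–5 kWh): 5 × $0.18 = $0.9
Above 5 kWh: 52.04 × $0.21 = $10.9284
Bill = $11.83

$11.83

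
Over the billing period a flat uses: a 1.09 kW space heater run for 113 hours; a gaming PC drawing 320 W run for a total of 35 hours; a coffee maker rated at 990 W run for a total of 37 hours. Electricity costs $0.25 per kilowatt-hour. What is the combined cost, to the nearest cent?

$42.75

space heater: 1.09 kW × 113 h = 123.17 kWh
gaming PC: 0.32 kW × 35 h = 11.2 kWh
coffee maker: 0.99 kW × 37 h = 36.63 kWh
Total energy = 171 kWh
Cost = 171 × $0.25 = $42.75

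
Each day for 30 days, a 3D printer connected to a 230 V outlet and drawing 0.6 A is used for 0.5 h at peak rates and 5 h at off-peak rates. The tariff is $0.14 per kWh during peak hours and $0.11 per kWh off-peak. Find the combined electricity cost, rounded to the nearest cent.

$2.57

Power = 0.6 A × 230 V = 138 W = 0.138 kW
Peak energy = 0.138 kW × 0.5 h × 30 = 2.07 kWh
Off-peak energy = 0.138 kW × 5 h × 30 = 20.7 kWh
Cost = 2.07 × $0.14 + 20.7 × $0.11 = $0.2898 + $2.277 = $2.57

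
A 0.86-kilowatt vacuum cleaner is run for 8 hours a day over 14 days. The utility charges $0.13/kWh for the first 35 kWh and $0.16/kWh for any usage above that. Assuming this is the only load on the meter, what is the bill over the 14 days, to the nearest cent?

$14.36

Runtime = 8 h/day × 14 days = 112 h
Energy = 0.86 kW × 112 h = 96.32 kWh
Tier 1 (0–35 kWh): 35 × $0.13 = $4.55
Above 35 kWh: 61.32 × $0.16 = $9.8112
Bill = $14.36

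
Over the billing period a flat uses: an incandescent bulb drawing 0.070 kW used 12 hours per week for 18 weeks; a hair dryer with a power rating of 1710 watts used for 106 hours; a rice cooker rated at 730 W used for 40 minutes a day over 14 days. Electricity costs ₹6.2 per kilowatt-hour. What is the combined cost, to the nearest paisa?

incandescent bulb: Runtime = 12 h/week × 18 weeks = 216 h
incandescent bulb: 0.07 kW × 216 h = 15.12 kWh
hair dryer: 1.71 kW × 106 h = 181.26 kWh
rice cooker: Runtime = 40 min × 14 = 560 min = 9.333333… h
rice cooker: 0.73 kW × 9.333333… h = 6.813333… kWh
Total energy = 203.193333… kWh
Cost = 203.193333… × ₹6.2 = ₹1259.80

₹1259.80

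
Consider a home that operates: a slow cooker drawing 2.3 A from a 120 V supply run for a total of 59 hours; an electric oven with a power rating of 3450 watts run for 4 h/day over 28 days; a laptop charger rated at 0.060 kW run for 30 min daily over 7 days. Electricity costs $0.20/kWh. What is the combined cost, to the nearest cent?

slow cooker: Power = 2.3 A × 120 V = 276 W = 0.276 kW
slow cooker: 0.276 kW × 59 h = 16.284 kWh
electric oven: Runtime = 4 h/day × 28 days = 112 h
electric oven: 3.45 kW × 112 h = 386.4 kWh
laptop charger: Runtime = 30 min × 7 = 210 min = 3.5 h
laptop charger: 0.06 kW × 3.5 h = 0.21 kWh
Total energy = 402.894 kWh
Cost = 402.894 × $0.20 = $80.58

$80.58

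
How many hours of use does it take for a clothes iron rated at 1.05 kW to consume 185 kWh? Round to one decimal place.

176.2 h

Hours = 185 kWh ÷ 1.05 kW = 176.2 h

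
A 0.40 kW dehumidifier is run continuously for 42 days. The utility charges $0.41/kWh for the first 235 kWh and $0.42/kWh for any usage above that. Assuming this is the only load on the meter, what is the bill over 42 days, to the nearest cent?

$166.99

Runtime = 24 h × 42 = 1008 h
Energy = 0.4 kW × 1008 h = 403.2 kWh
Tier 1 (0–235 kWh): 235 × $0.41 = $96.35
Above 235 kWh: 168.2 × $0.42 = $70.644
Bill = $166.99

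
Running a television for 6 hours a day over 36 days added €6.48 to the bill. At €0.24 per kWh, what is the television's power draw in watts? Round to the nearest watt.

Energy = €6.48 ÷ €0.24/kWh = 27 kWh
Runtime = 6 h/day × 36 days = 216 h
Power = 27 kWh ÷ 216 h = 0.125 kW = 125 W

125 W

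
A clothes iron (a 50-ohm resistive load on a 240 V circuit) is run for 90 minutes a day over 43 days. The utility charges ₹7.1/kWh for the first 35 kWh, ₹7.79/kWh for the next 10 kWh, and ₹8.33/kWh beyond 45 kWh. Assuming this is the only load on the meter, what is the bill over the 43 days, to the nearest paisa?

₹570.50

Power = V²/R = 240²/50 = 1152 W = 1.152 kW
Runtime = 90 min × 43 = 3870 min = 64.5 h
Energy = 1.152 kW × 64.5 h = 74.304 kWh
Tier 1 (0–35 kWh): 35 × ₹7.1 = ₹248.5
Tier 2 (35–45 kWh): 10 × ₹7.79 = ₹77.9
Above 45 kWh: 29.304 × ₹8.33 = ₹244.10232
Bill = ₹570.50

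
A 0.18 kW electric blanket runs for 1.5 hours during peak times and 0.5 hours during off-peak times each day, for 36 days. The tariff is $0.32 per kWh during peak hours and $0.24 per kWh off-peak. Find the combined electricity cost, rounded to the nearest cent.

$3.89

Peak energy = 0.18 kW × 1.5 h × 36 = 9.72 kWh
Off-peak energy = 0.18 kW × 0.5 h × 36 = 3.24 kWh
Cost = 9.72 × $0.32 + 3.24 × $0.24 = $3.1104 + $0.7776 = $3.89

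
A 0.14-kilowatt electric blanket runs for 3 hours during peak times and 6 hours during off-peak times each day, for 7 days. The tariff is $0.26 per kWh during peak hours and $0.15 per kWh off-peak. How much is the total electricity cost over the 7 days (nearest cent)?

$1.65

Peak energy = 0.14 kW × 3 h × 7 = 2.94 kWh
Off-peak energy = 0.14 kW × 6 h × 7 = 5.88 kWh
Cost = 2.94 × $0.26 + 5.88 × $0.15 = $0.7644 + $0.882 = $1.65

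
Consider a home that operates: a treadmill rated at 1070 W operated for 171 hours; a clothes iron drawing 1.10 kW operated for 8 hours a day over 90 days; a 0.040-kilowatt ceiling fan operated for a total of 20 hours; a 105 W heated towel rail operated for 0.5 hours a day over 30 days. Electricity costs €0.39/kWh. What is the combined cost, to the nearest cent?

€381.16

treadmill: 1.07 kW × 171 h = 182.97 kWh
clothes iron: Runtime = 8 h/day × 90 days = 720 h
clothes iron: 1.1 kW × 720 h = 792 kWh
ceiling fan: 0.04 kW × 20 h = 0.8 kWh
heated towel rail: Runtime = 0.5 h/day × 30 days = 15 h
heated towel rail: 0.105 kW × 15 h = 1.575 kWh
Total energy = 977.345 kWh
Cost = 977.345 × €0.39 = €381.16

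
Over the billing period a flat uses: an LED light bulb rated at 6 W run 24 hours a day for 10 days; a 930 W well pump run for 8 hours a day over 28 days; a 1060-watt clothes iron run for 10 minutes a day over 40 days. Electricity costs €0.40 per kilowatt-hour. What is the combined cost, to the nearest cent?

LED light bulb: Runtime = 24 h × 10 = 240 h
LED light bulb: 0.006 kW × 240 h = 1.44 kWh
well pump: Runtime = 8 h/day × 28 days = 224 h
well pump: 0.93 kW × 224 h = 208.32 kWh
clothes iron: Runtime = 10 min × 40 = 400 min = 6.666666… h
clothes iron: 1.06 kW × 6.666666… h = 7.066666… kWh
Total energy = 216.826666… kWh
Cost = 216.826666… × €0.40 = €86.73

€86.73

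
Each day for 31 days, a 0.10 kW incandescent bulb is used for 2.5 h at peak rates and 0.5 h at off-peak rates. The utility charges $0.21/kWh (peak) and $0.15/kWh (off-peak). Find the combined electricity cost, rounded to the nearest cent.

$1.86

Peak energy = 0.1 kW × 2.5 h × 31 = 7.75 kWh
Off-peak energy = 0.1 kW × 0.5 h × 31 = 1.55 kWh
Cost = 7.75 × $0.21 + 1.55 × $0.15 = $1.6275 + $0.2325 = $1.86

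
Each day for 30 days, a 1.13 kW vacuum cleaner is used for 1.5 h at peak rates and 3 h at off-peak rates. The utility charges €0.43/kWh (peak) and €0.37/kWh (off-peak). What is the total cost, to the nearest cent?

€59.49

Peak energy = 1.13 kW × 1.5 h × 30 = 50.85 kWh
Off-peak energy = 1.13 kW × 3 h × 30 = 101.7 kWh
Cost = 50.85 × €0.43 + 101.7 × €0.37 = €21.8655 + €37.629 = €59.49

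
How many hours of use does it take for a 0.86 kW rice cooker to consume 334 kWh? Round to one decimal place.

388.4 h

Hours = 334 kWh ÷ 0.86 kW = 388.4 h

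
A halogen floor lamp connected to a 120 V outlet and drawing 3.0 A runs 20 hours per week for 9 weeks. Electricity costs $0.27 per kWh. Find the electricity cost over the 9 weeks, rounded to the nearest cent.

$17.50

Power = 3.0 A × 120 V = 360 W = 0.36 kW
Runtime = 20 h/week × 9 weeks = 180 h
Energy = 0.36 kW × 180 h = 64.8 kWh
Cost = 64.8 kWh × $0.27/kWh = $17.50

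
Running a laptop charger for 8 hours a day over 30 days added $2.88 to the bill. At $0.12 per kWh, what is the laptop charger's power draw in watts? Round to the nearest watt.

100 W

Energy = $2.88 ÷ $0.12/kWh = 24 kWh
Runtime = 8 h/day × 30 days = 240 h
Power = 24 kWh ÷ 240 h = 0.1 kW = 100 W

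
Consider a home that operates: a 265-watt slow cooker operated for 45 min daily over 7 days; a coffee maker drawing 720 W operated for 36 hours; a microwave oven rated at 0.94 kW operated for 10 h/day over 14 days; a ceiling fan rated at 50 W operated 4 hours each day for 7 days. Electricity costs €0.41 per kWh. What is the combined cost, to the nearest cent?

€65.73

slow cooker: Runtime = 45 min × 7 = 315 min = 5.25 h
slow cooker: 0.265 kW × 5.25 h = 1.39125 kWh
coffee maker: 0.72 kW × 36 h = 25.92 kWh
microwave oven: Runtime = 10 h/day × 14 days = 140 h
microwave oven: 0.94 kW × 140 h = 131.6 kWh
ceiling fan: Runtime = 4 h/day × 7 days = 28 h
ceiling fan: 0.05 kW × 28 h = 1.4 kWh
Total energy = 160.31125 kWh
Cost = 160.31125 × €0.41 = €65.73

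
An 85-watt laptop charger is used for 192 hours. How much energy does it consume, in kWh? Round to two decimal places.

Energy = 0.085 kW × 192 h = 16.32 kWh

16.32 kWh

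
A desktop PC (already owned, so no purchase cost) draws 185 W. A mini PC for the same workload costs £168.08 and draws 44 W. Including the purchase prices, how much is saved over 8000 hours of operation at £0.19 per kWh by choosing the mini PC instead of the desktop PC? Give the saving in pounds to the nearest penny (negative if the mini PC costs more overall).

£46.24

desktop PC: £0.00 + (185/1000) kW × 8000 h × £0.19 = £0.00 + £281.2 = £281.2
mini PC: £168.08 + (44/1000) kW × 8000 h × £0.19 = £168.08 + £66.88 = £234.96
Saving = £281.2 − £234.96 = £46.24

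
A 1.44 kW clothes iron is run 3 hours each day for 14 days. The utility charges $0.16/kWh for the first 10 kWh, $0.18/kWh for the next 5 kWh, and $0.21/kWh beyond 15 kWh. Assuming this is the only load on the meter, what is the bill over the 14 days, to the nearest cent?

Runtime = 3 h/day × 14 days = 42 h
Energy = 1.44 kW × 42 h = 60.48 kWh
Tier 1 (0–10 kWh): 10 × $0.16 = $1.6
Tier 2 (10–15 kWh): 5 × $0.18 = $0.9
Above 15 kWh: 45.48 × $0.21 = $9.5508
Bill = $12.05

$12.05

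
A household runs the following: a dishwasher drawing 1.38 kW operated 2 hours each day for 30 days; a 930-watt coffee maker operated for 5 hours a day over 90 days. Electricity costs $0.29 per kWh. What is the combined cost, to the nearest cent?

$145.38

dishwasher: Runtime = 2 h/day × 30 days = 60 h
dishwasher: 1.38 kW × 60 h = 82.8 kWh
coffee maker: Runtime = 5 h/day × 90 days = 450 h
coffee maker: 0.93 kW × 450 h = 418.5 kWh
Total energy = 501.3 kWh
Cost = 501.3 × $0.29 = $145.38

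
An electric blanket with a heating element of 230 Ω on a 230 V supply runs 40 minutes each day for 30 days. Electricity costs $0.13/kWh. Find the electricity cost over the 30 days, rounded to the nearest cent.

Power = V²/R = 230²/230 = 230 W = 0.23 kW
Runtime = 40 min × 30 = 1200 min = 20 h
Energy = 0.23 kW × 20 h = 4.6 kWh
Cost = 4.6 kWh × $0.13/kWh = $0.60

$0.60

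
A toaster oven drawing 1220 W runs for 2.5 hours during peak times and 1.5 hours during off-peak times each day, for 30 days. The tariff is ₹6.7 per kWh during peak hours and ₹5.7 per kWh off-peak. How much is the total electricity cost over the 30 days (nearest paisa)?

₹925.98

Peak energy = 1.22 kW × 2.5 h × 30 = 91.5 kWh
Off-peak energy = 1.22 kW × 1.5 h × 30 = 54.9 kWh
Cost = 91.5 × ₹6.7 + 54.9 × ₹5.7 = ₹613.05 + ₹312.93 = ₹925.98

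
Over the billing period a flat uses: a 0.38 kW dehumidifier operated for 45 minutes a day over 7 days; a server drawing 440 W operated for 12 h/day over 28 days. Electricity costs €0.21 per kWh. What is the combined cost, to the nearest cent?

€31.47

dehumidifier: Runtime = 45 min × 7 = 315 min = 5.25 h
dehumidifier: 0.38 kW × 5.25 h = 1.995 kWh
server: Runtime = 12 h/day × 28 days = 336 h
server: 0.44 kW × 336 h = 147.84 kWh
Total energy = 149.835 kWh
Cost = 149.835 × €0.21 = €31.47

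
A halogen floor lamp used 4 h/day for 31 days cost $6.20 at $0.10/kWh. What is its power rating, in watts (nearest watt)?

Energy = $6.20 ÷ $0.10/kWh = 62 kWh
Runtime = 4 h/day × 31 days = 124 h
Power = 62 kWh ÷ 124 h = 0.5 kW = 500 W

500 W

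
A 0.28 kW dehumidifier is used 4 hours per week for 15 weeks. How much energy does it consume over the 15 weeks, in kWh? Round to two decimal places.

16.80 kWh

Runtime = 4 h/week × 15 weeks = 60 h
Energy = 0.28 kW × 60 h = 16.8 kWh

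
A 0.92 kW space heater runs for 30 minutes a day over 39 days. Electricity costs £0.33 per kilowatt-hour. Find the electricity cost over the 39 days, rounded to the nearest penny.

Runtime = 30 min × 39 = 1170 min = 19.5 h
Energy = 0.92 kW × 19.5 h = 17.94 kWh
Cost = 17.94 kWh × £0.33/kWh = £5.92

£5.92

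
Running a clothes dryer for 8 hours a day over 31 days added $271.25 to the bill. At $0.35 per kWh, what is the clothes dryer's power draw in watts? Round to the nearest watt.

Energy = $271.25 ÷ $0.35/kWh = 775 kWh
Runtime = 8 h/day × 31 days = 248 h
Power = 775 kWh ÷ 248 h = 3.125 kW = 3125 W

3125 W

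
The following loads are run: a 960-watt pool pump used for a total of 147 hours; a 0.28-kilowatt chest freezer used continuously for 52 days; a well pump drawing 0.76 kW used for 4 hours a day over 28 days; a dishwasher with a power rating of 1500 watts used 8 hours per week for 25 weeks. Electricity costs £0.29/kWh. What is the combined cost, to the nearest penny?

£253.95

pool pump: 0.96 kW × 147 h = 141.12 kWh
chest freezer: Runtime = 24 h × 52 = 1248 h
chest freezer: 0.28 kW × 1248 h = 349.44 kWh
well pump: Runtime = 4 h/day × 28 days = 112 h
well pump: 0.76 kW × 112 h = 85.12 kWh
dishwasher: Runtime = 8 h/week × 25 weeks = 200 h
dishwasher: 1.5 kW × 200 h = 300 kWh
Total energy = 875.68 kWh
Cost = 875.68 × £0.29 = £253.95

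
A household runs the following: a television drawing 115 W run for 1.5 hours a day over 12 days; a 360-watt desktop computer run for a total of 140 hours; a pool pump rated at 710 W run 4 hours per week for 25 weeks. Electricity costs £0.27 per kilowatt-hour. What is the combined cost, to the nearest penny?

£33.34

television: Runtime = 1.5 h/day × 12 days = 18 h
television: 0.115 kW × 18 h = 2.07 kWh
desktop computer: 0.36 kW × 140 h = 50.4 kWh
pool pump: Runtime = 4 h/week × 25 weeks = 100 h
pool pump: 0.71 kW × 100 h = 71 kWh
Total energy = 123.47 kWh
Cost = 123.47 × £0.27 = £33.34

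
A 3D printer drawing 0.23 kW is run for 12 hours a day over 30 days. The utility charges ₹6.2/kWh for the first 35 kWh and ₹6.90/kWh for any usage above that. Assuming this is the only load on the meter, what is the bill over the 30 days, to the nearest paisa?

Runtime = 12 h/day × 30 days = 360 h
Energy = 0.23 kW × 360 h = 82.8 kWh
Tier 1 (0–35 kWh): 35 × ₹6.2 = ₹217
Above 35 kWh: 47.8 × ₹6.90 = ₹329.82
Bill = ₹546.82

₹546.82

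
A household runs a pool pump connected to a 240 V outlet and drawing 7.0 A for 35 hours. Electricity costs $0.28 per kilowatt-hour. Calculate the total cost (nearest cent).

Power = 7.0 A × 240 V = 1680 W = 1.68 kW
Energy = 1.68 kW × 35 h = 58.8 kWh
Cost = 58.8 kWh × $0.28/kWh = $16.46

$16.46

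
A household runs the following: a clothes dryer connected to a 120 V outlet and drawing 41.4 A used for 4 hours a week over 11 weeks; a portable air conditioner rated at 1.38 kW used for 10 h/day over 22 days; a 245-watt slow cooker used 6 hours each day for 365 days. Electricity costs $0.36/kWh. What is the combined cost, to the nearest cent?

clothes dryer: Power = 41.4 A × 120 V = 4968 W = 4.968 kW
clothes dryer: Runtime = 4 h/week × 11 weeks = 44 h
clothes dryer: 4.968 kW × 44 h = 218.592 kWh
portable air conditioner: Runtime = 10 h/day × 22 days = 220 h
portable air conditioner: 1.38 kW × 220 h = 303.6 kWh
slow cooker: Runtime = 6 h/day × 365 days = 2190 h
slow cooker: 0.245 kW × 2190 h = 536.55 kWh
Total energy = 1058.742 kWh
Cost = 1058.742 × $0.36 = $381.15

$381.15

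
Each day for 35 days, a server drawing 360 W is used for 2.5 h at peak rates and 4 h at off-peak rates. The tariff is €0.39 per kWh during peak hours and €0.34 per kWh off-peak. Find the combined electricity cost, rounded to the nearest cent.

€29.42

Peak energy = 0.36 kW × 2.5 h × 35 = 31.5 kWh
Off-peak energy = 0.36 kW × 4 h × 35 = 50.4 kWh
Cost = 31.5 × €0.39 + 50.4 × €0.34 = €12.285 + €17.136 = €29.42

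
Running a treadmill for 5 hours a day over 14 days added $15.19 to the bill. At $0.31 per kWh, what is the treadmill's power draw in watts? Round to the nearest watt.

700 W

Energy = $15.19 ÷ $0.31/kWh = 49 kWh
Runtime = 5 h/day × 14 days = 70 h
Power = 49 kWh ÷ 70 h = 0.7 kW = 700 W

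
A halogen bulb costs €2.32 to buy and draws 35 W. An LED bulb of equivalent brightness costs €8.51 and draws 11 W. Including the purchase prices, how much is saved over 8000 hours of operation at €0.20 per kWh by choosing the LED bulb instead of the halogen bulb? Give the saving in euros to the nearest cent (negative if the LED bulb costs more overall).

€32.21

halogen bulb: €2.32 + (35/1000) kW × 8000 h × €0.20 = €2.32 + €56 = €58.32
LED bulb: €8.51 + (11/1000) kW × 8000 h × €0.20 = €8.51 + €17.6 = €26.11
Saving = €58.32 − €26.11 = €32.21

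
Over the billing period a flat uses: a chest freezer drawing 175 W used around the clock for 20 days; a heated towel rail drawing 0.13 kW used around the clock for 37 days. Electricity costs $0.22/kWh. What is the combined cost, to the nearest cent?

chest freezer: Runtime = 24 h × 20 = 480 h
chest freezer: 0.175 kW × 480 h = 84 kWh
heated towel rail: Runtime = 24 h × 37 = 888 h
heated towel rail: 0.13 kW × 888 h = 115.44 kWh
Total energy = 199.44 kWh
Cost = 199.44 × $0.22 = $43.88

$43.88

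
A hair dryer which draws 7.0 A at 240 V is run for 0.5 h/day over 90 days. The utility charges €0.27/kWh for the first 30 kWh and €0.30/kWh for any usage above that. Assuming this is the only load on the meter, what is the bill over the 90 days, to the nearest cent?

Power = 7.0 A × 240 V = 1680 W = 1.68 kW
Runtime = 0.5 h/day × 90 days = 45 h
Energy = 1.68 kW × 45 h = 75.6 kWh
Tier 1 (0–30 kWh): 30 × €0.27 = €8.1
Above 30 kWh: 45.6 × €0.30 = €13.68
Bill = €21.78

€21.78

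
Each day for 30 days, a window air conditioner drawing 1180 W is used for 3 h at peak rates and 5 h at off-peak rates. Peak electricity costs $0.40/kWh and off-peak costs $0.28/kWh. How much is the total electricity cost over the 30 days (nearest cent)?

$92.04

Peak energy = 1.18 kW × 3 h × 30 = 106.2 kWh
Off-peak energy = 1.18 kW × 5 h × 30 = 177 kWh
Cost = 106.2 × $0.40 + 177 × $0.28 = $42.48 + $49.56 = $92.04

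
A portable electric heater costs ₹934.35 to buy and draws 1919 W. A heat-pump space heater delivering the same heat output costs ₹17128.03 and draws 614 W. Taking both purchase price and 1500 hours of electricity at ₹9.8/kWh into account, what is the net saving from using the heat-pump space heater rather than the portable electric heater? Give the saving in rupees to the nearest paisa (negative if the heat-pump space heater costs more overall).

portable electric heater: ₹934.35 + (1919/1000) kW × 1500 h × ₹9.8 = ₹934.35 + ₹28209.3 = ₹29143.65
heat-pump space heater: ₹17128.03 + (614/1000) kW × 1500 h × ₹9.8 = ₹17128.03 + ₹9025.8 = ₹26153.83
Saving = ₹29143.65 − ₹26153.83 = ₹2989.82

₹2989.82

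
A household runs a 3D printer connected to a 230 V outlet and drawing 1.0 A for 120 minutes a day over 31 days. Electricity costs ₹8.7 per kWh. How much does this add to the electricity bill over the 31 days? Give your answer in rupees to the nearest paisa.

₹124.06

Power = 1.0 A × 230 V = 230 W = 0.23 kW
Runtime = 120 min × 31 = 3720 min = 62 h
Energy = 0.23 kW × 62 h = 14.26 kWh
Cost = 14.26 kWh × ₹8.7/kWh = ₹124.06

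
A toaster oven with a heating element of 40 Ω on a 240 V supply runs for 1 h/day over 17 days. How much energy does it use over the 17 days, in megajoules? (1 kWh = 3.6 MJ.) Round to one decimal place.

88.1 MJ

Power = V²/R = 240²/40 = 1440 W = 1.44 kW
Runtime = 1 h/day × 17 days = 17 h
Energy = 1.44 kW × 17 h = 24.48 kWh
= 24.48 × 3.6 MJ = 88.1 MJ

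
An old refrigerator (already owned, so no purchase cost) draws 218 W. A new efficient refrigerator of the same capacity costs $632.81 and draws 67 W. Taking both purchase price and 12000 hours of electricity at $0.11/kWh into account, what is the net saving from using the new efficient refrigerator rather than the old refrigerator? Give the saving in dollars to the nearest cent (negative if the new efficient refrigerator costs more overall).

old refrigerator: $0.00 + (218/1000) kW × 12000 h × $0.11 = $0.00 + $287.76 = $287.76
new efficient refrigerator: $632.81 + (67/1000) kW × 12000 h × $0.11 = $632.81 + $88.44 = $721.25
Saving = $287.76 − $721.25 = −$433.49

-$433.49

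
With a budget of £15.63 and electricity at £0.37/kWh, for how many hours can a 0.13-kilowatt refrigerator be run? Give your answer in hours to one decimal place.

324.9 h

Energy available = £15.63 ÷ £0.37/kWh = 42.2432 kWh
Hours = 42.2432 kWh ÷ 0.13 kW = 324.9 h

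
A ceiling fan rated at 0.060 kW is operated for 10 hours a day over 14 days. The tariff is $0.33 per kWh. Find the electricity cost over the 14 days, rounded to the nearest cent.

$2.77

Runtime = 10 h/day × 14 days = 140 h
Energy = 0.06 kW × 140 h = 8.4 kWh
Cost = 8.4 kWh × $0.33/kWh = $2.77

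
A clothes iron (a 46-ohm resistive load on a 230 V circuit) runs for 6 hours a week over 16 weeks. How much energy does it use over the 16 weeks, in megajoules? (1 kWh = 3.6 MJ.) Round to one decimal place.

397.4 MJ

Power = V²/R = 230²/46 = 1150 W = 1.15 kW
Runtime = 6 h/week × 16 weeks = 96 h
Energy = 1.15 kW × 96 h = 110.4 kWh
= 110.4 × 3.6 MJ = 397.4 MJ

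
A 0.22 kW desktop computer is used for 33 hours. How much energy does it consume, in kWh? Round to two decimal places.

7.26 kWh

Energy = 0.22 kW × 33 h = 7.26 kWh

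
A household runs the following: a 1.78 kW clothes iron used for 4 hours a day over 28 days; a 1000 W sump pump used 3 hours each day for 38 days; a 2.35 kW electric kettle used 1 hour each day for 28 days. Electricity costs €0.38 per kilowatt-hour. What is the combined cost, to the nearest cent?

clothes iron: Runtime = 4 h/day × 28 days = 112 h
clothes iron: 1.78 kW × 112 h = 199.36 kWh
sump pump: Runtime = 3 h/day × 38 days = 114 h
sump pump: 1 kW × 114 h = 114 kWh
electric kettle: Runtime = 1 h/day × 28 days = 28 h
electric kettle: 2.35 kW × 28 h = 65.8 kWh
Total energy = 379.16 kWh
Cost = 379.16 × €0.38 = €144.08

€144.08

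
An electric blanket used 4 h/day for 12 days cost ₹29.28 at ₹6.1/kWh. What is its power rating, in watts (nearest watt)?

100 W

Energy = ₹29.28 ÷ ₹6.1/kWh = 4.8 kWh
Runtime = 4 h/day × 12 days = 48 h
Power = 4.8 kWh ÷ 48 h = 0.1 kW = 100 W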